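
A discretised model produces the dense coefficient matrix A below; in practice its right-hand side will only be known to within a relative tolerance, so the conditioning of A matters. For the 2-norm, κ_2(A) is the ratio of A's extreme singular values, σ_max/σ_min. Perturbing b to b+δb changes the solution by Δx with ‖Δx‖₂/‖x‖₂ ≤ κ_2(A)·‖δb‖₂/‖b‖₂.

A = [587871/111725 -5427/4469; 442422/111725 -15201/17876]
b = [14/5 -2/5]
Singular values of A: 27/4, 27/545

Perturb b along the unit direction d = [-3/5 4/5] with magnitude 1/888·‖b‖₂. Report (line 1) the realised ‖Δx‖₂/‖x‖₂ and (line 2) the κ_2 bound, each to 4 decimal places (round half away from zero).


0.0016
0.1534

from the listed singular values, σ₁ = 27/4, σ_n = 27/545
condition number: (27/4) ÷ (27/545) = 136.2500
κ_2(A)·‖δb‖/‖b‖ = 0.1534
solve Ax = b  →  x = [-8.5727 -39.4508]
2-norm of b is 2.8284; of x, 40.3715
with δb = [-0.0019 0.0025], A·Δx = δb → ‖Δx‖ = 0.0643
realised ‖Δx‖/‖x‖ = 0.0016
tightness: 0.0016 against a bound of 0.1534 (unrounded ratio ≈ 0.0104)


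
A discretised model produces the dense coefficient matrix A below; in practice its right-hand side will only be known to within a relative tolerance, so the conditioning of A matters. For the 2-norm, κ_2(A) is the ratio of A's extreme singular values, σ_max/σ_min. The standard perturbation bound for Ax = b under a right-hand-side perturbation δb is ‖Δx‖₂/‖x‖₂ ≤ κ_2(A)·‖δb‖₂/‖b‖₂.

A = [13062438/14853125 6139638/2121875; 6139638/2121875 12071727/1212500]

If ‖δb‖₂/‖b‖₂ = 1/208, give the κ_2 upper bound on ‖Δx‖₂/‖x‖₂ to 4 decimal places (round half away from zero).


form AᵀA = [3228303792456/352984515625 3161984175837/100852718750; 3161984175837/100852718750 12389960834721/115260250000] with trace 1054017506529/9036403600 and determinant 13286025/90364036
eigenvalues of AᵀA: λ = (tr ± √(tr²−4·det))/2 = 2916/25, 455625/361456144
κ = σ_max/σ_min = (54/5)/(675/19012) = 304.1920
κ_2(A)·‖δb‖/‖b‖ = 1.4625

1.4625


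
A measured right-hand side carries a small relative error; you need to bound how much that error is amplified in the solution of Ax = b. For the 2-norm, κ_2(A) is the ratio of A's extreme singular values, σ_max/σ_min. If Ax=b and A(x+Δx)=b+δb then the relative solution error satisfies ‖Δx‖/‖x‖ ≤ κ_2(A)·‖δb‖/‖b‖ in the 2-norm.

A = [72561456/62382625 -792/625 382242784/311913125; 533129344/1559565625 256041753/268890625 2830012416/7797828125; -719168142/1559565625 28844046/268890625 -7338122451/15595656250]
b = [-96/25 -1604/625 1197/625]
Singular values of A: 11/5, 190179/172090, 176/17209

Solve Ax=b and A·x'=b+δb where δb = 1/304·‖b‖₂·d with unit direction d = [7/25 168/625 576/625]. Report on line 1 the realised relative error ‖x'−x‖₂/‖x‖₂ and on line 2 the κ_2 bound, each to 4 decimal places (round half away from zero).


largest singular value 11/5, smallest 176/17209
κ = σ_max/σ_min = (11/5)/(176/17209) = 215.1125
κ_2(A)·‖δb‖/‖b‖ = 0.7076
solve Ax = b  →  x = [-2.1264 -1.0808 -2.2328]
2-norm of b is 5.0000; of x, 3.2673
with δb = [0.0046 0.0044 0.0152], A·Δx = δb → ‖Δx‖ = 1.6082
realised ‖Δx‖/‖x‖ = 0.4922
realised/bound (from unrounded values) ≈ 0.6956

0.4922
0.7076


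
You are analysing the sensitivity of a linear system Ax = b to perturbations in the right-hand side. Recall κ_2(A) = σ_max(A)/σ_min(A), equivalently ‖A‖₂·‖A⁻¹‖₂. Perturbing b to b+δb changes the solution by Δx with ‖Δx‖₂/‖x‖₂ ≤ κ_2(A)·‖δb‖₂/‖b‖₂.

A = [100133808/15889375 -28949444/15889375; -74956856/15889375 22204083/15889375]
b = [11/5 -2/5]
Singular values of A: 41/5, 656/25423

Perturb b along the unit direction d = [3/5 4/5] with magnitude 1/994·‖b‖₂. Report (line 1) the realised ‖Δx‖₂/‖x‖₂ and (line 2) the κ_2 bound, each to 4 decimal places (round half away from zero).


from the listed singular values, σ₁ = 41/5, σ_n = 656/25423
condition number: (41/5) ÷ (656/25423) = 317.7875
bound on ‖Δx‖/‖x‖: κ·ε = 317.7875·1/994 = 0.3197
solve Ax = b  →  x = [11.0854 37.1361]
‖b‖₂ = 2.2361 and ‖x‖₂ = 38.7553
re-solving with b+δb shifts x by Δx of norm 0.0872
relative error = 0.0022
realised/bound (from unrounded values) ≈ 0.0070

0.0022
0.3197


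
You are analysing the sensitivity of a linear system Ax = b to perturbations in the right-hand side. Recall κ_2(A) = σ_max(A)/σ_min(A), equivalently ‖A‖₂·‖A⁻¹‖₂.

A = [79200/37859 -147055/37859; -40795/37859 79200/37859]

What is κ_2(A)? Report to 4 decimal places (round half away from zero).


131.0000

AᵀA = [27463225/4959529 -51480000/4959529; -51480000/4959529 96532225/4959529]; tr = 429050/17161, det = 625/17161
eigenvalues of AᵀA: λ = (tr ± √(tr²−4·det))/2 = 25, 25/17161
so κ_2 = √(25 / (25/17161)) = 131.0000


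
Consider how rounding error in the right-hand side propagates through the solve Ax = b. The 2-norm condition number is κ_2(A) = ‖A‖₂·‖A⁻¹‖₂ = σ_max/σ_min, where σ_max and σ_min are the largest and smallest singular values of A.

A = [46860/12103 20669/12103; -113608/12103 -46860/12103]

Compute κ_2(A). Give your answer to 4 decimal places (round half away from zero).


M = AᵀA = [1161741328/11267893 484016940/11267893; 484016940/11267893 201774397/11267893]. tr(M)=104885825/866761, det(M)=937024/866761
char-poly roots: 121 and 7744/866761
σ_max=√121=11, σ_min=√(7744/866761)=(88/931) → κ = 116.3750

116.3750


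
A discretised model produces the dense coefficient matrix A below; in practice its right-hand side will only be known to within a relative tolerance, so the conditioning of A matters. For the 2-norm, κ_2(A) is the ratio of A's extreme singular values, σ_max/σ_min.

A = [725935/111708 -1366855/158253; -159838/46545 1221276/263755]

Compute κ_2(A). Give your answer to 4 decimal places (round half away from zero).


AᵀA = [16853479424761/311966931600 -1872566140529/25997244300; -1872566140529/25997244300 208065572281/2166437025]; tr = 1872596873329/12478677264, det = 144120025/779917329
eigenvalues of AᵀA: λ = (tr ± √(tr²−4·det))/2 = 2401/16, 960400/779917329
κ = σ_max/σ_min = (49/4)/(980/27927) = 349.0875

349.0875


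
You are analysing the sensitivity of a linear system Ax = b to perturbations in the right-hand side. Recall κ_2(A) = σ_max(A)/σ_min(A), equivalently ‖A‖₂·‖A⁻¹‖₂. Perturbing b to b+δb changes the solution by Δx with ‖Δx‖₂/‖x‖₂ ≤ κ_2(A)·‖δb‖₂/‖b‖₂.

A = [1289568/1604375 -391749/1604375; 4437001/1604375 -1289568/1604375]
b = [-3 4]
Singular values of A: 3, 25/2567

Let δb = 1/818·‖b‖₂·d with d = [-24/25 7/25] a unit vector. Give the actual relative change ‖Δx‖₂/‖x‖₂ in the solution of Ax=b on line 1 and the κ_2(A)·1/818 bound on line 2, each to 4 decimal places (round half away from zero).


σ_max = 3, σ_min = 25/2567
κ_2(A) = 3 / (25/2567) = 308.0400
bound on ‖Δx‖/‖x‖: κ·ε = 308.0400·1/818 = 0.3766
solve Ax = b  →  x = [115.9616 394.0112]
‖b‖ = 5.0000, ‖x‖ = 410.7212
δb = ε·‖b‖·d = [-0.0059 0.0017]; solving A·Δx = δb gives ‖Δx‖ = 0.6276
relative error = 0.0015
so the bound overstates the realised error by a factor of ≈ 246.4327 (computed from the unrounded values)

0.0015
0.3766


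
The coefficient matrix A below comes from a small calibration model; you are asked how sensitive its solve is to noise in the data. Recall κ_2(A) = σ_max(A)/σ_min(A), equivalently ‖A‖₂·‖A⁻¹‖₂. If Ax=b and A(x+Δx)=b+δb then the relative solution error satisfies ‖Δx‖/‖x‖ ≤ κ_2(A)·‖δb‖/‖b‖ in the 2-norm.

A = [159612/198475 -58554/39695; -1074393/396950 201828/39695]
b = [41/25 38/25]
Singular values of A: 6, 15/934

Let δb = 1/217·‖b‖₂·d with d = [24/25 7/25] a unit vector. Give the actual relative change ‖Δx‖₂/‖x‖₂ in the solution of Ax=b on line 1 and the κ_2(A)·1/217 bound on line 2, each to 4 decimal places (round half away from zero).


0.0052
1.7217

from the listed singular values, σ₁ = 6, σ_n = 15/934
κ_2(A) = 6 / (15/934) = 373.6000
perturbation bound = 373.6000·1/217 = 1.7217
solve Ax = b  →  x = [109.8039 58.7510]
‖b‖ = 2.2361, ‖x‖ = 124.5334
Δx = A⁻¹·δb where δb = 1/217·2.2361·d; ‖Δx‖ = 0.6416
relative error = 0.0052
so the bound overstates the realised error by a factor of ≈ 334.1583 (computed from the unrounded values)


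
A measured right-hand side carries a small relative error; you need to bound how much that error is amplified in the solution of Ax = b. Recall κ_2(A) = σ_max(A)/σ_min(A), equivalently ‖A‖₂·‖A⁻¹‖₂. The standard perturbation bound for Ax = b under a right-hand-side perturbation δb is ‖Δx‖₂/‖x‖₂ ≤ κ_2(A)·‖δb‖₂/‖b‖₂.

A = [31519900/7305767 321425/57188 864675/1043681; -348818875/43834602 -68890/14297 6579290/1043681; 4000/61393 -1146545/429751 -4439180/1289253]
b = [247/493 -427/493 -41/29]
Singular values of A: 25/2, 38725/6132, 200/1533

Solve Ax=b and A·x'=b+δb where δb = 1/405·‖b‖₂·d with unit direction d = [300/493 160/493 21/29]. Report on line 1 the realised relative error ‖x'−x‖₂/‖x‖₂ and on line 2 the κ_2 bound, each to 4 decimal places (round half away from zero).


0.0043
0.2366

σ_max = 25/2, σ_min = 200/1533
κ = σ_max/σ_min = (25/2)/(200/1533) = 95.8125
worst-case relative error ≤ 95.8125 × 1/405 = 0.2366
solve Ax = b  →  x = [-5.2283 4.5796 -3.2367]
‖b‖ = 1.7321, ‖x‖ = 7.6671
δb = ε·‖b‖·d = [0.0026 0.0014 0.0031]; solving A·Δx = δb gives ‖Δx‖ = 0.0328
relative error = 0.0043
realised/bound (from unrounded values) ≈ 0.0181


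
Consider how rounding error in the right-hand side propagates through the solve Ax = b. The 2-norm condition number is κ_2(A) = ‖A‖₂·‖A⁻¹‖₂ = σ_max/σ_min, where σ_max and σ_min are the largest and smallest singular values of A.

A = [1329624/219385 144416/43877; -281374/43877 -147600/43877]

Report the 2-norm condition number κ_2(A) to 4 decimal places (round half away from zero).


AᵀA = [4455628036/57229225 475235424/11445845; 475235424/11445845 50703616/2289169]; tr = 19803524/198025, det = 4096/7921
λ_max, λ_min = (19803524/198025 ± √392098451778576/39213900625)/2 = 100, 1024/198025
so κ_2 = √(100 / (1024/198025)) = 139.0625

139.0625


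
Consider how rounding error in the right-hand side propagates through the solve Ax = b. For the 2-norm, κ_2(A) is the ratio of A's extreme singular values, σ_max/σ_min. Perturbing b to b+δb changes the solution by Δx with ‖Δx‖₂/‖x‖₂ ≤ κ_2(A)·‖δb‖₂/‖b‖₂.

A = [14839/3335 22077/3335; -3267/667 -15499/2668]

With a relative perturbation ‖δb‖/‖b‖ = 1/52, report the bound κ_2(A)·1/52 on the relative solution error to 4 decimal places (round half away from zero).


0.3538

M = AᵀA = [579106/13225 3063357/52900; 3063357/52900 16413529/211600]. tr(M)=1027169/8464, det(M)=366025/8464
solving λ² − 1027169/8464·λ + 366025/8464 = 0 gives λ = 121, 3025/8464
κ_2(A) = √(λ_max/λ_min) = √(121 / (3025/8464)) = 18.4000
perturbation bound = 18.4000·1/52 = 0.3538


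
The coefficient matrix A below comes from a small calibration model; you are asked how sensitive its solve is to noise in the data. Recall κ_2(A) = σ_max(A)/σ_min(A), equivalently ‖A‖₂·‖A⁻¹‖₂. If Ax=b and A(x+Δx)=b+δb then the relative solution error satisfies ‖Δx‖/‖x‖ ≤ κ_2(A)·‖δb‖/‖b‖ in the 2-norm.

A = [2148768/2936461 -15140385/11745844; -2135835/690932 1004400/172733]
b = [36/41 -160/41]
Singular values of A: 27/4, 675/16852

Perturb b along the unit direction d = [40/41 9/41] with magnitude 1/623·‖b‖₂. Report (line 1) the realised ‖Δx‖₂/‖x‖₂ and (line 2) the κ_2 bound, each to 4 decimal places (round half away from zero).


from the listed singular values, σ₁ = 27/4, σ_n = 675/16852
condition number: (27/4) ÷ (675/16852) = 168.5200
κ_2(A)·‖δb‖/‖b‖ = 0.2705
solve Ax = b  →  x = [0.2789 -0.5229]
2-norm of b is 4.0000; of x, 0.5926
Δx = A⁻¹·δb where δb = 1/623·4.0000·d; ‖Δx‖ = 0.1603
realised ‖Δx‖/‖x‖ = 0.2705
tightness: 0.2705 against a bound of 0.2705; the bound is attained (ratio 1)

0.2705
0.2705


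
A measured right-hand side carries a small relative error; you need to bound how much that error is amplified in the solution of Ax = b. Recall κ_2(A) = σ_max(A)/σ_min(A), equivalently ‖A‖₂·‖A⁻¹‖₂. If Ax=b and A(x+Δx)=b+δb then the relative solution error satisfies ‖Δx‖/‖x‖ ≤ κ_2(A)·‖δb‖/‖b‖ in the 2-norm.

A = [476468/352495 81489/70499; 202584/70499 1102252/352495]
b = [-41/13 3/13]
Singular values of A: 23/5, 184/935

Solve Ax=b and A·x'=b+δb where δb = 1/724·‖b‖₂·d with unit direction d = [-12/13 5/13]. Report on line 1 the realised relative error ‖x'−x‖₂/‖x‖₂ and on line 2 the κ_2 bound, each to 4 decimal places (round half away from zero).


0.0015
0.0323

σ_max = 23/5, σ_min = 184/935
κ = σ_max/σ_min = (23/5)/(184/935) = 23.3750
perturbation bound = 23.3750·1/724 = 0.0323
solve Ax = b  →  x = [-11.1891 10.3561]
‖b‖ = 3.1623, ‖x‖ = 15.2461
re-solving with b+δb shifts x by Δx of norm 0.0222
realised ‖Δx‖/‖x‖ = 0.0015
so the bound overstates the realised error by a factor of ≈ 22.1777 (computed from the unrounded values)


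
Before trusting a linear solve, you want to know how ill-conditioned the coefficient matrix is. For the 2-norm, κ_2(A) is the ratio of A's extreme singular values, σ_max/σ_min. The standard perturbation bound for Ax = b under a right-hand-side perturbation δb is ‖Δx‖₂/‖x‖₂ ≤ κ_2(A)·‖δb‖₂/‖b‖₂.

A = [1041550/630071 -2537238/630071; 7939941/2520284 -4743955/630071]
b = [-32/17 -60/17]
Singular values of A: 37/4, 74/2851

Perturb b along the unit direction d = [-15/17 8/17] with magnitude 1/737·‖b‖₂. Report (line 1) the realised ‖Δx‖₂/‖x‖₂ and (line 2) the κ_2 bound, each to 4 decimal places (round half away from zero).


from the listed singular values, σ₁ = 37/4, σ_n = 74/2851
condition number: (37/4) ÷ (74/2851) = 356.3750
perturbation bound = 356.3750·1/737 = 0.4835
solve Ax = b  →  x = [-0.1663 0.3992]
‖b‖ = 4.0000, ‖x‖ = 0.4324
Δx = A⁻¹·δb where δb = 1/737·4.0000·d; ‖Δx‖ = 0.2091
dividing the unrounded norms, ‖Δx‖/‖x‖ = 0.4835
tightness: 0.4835 against a bound of 0.4835; the bound is attained (ratio 1)

0.4835
0.4835


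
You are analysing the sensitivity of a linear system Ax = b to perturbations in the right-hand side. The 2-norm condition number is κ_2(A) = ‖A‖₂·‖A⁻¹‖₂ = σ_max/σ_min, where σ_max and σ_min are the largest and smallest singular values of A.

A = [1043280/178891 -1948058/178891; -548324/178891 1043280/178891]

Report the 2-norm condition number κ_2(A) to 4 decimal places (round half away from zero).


309.5000

AᵀA = [4806547984/110733529 -9011852640/110733529; -9011852640/110733529 16897450276/110733529]; tr = 75100340/383161, det = 153664/383161
eigenvalues of AᵀA: λ = (tr ± √(tr²−4·det))/2 = 196, 784/383161
so κ_2 = √(196 / (784/383161)) = 309.5000


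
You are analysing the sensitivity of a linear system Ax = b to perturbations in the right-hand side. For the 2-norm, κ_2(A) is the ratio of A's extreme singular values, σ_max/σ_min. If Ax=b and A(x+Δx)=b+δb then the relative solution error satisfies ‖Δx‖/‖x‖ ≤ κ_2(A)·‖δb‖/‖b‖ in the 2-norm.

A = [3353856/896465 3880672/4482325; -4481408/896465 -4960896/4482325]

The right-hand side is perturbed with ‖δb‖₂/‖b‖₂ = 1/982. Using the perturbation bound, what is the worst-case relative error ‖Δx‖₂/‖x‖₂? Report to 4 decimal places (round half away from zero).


M = AᵀA = [1253254709248/32145979849 1409880563712/160729899245; 1409880563712/160729899245 1586804171776/803649496225]. tr(M)=19582493696/478078225, det(M)=16777216/478078225
char-poly roots: 1024/25 and 16384/19123129
σ_max=√(1024/25)=(32/5), σ_min=√(16384/19123129)=(128/4373) → κ = 218.6500
bound on ‖Δx‖/‖x‖: κ·ε = 218.6500·1/982 = 0.2227

0.2227


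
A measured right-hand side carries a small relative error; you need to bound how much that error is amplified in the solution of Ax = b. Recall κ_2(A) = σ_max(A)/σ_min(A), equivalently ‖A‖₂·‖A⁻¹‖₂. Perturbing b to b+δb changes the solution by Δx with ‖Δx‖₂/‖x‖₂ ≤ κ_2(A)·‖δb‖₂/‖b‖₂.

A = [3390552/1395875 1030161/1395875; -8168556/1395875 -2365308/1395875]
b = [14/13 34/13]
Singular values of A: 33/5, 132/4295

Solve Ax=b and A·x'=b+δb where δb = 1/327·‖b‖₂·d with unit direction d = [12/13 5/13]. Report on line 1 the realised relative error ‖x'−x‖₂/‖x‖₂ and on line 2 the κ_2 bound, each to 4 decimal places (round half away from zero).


0.0043
0.6567

largest singular value 33/5, smallest 132/4295
condition number: (33/5) ÷ (132/4295) = 214.7500
bound on ‖Δx‖/‖x‖: κ·ε = 214.7500·1/327 = 0.6567
solve Ax = b  →  x = [-18.5121 62.3879]
‖b‖ = 2.8284, ‖x‖ = 65.0765
δb = ε·‖b‖·d = [0.0080 0.0033]; solving A·Δx = δb gives ‖Δx‖ = 0.2814
dividing the unrounded norms, ‖Δx‖/‖x‖ = 0.0043
realised/bound (from unrounded values) ≈ 0.0066


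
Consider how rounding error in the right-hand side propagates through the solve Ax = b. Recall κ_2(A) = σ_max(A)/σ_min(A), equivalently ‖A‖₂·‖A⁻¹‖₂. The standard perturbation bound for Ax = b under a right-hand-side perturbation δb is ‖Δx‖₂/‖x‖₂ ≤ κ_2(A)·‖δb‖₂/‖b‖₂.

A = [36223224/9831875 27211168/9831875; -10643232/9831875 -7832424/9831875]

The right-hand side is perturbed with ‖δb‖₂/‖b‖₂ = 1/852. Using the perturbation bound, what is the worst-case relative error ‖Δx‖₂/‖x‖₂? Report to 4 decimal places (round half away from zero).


0.4431

M = AᵀA = [2280640550976/154665225625 1710461663232/154665225625; 1710461663232/154665225625 1282871247424/154665225625]. tr(M)=142540471936/6186609025, det(M)=921600/247464361
λ_max, λ_min = (142540471936/6186609025 ± √20317215981849859588096/38274131228211450625)/2 = 576/25, 40000/247464361
so κ_2 = √((576/25) / (40000/247464361)) = 377.5440
bound on ‖Δx‖/‖x‖: κ·ε = 377.5440·1/852 = 0.4431


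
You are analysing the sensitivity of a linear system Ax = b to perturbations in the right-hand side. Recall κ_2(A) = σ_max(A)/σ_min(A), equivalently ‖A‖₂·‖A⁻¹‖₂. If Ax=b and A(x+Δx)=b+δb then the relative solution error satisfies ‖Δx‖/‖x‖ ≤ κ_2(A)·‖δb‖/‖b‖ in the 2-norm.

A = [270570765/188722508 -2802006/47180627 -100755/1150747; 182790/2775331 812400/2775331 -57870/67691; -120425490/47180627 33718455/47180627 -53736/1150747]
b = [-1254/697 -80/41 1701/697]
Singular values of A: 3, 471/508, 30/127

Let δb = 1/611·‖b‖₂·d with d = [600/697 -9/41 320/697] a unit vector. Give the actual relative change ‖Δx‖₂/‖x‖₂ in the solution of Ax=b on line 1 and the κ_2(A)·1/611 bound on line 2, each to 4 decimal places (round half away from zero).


0.0105
0.0208

σ_max = 3, σ_min = 30/127
κ_2(A) = 3 / (30/127) = 12.7000
perturbation bound = 12.7000·1/611 = 0.0208
solve Ax = b  →  x = [-1.1577 -0.5899 1.9912]
‖b‖ = 3.6056, ‖x‖ = 2.3776
re-solving with b+δb shifts x by Δx of norm 0.0250
relative error = 0.0105
realised/bound (from unrounded values) ≈ 0.5055


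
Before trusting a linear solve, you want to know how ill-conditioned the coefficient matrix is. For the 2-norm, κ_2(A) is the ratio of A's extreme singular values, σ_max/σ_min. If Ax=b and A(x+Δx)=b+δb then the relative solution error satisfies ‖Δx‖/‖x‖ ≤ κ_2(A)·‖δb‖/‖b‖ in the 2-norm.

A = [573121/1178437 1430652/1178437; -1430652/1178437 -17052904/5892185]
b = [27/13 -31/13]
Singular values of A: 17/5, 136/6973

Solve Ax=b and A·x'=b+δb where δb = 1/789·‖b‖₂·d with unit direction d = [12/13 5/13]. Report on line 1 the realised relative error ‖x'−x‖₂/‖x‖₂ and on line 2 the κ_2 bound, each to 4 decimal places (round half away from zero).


0.0040
0.2209

σ_max = 17/5, σ_min = 136/6973
condition number: (17/5) ÷ (136/6973) = 174.3250
bound on ‖Δx‖/‖x‖: κ·ε = 174.3250·1/789 = 0.2209
solve Ax = b  →  x = [-46.9887 20.5345]
2-norm of b is 3.1623; of x, 51.2797
with δb = [0.0037 0.0015], A·Δx = δb → ‖Δx‖ = 0.2055
relative error = 0.0040
so the bound overstates the realised error by a factor of ≈ 55.1346 (computed from the unrounded values)


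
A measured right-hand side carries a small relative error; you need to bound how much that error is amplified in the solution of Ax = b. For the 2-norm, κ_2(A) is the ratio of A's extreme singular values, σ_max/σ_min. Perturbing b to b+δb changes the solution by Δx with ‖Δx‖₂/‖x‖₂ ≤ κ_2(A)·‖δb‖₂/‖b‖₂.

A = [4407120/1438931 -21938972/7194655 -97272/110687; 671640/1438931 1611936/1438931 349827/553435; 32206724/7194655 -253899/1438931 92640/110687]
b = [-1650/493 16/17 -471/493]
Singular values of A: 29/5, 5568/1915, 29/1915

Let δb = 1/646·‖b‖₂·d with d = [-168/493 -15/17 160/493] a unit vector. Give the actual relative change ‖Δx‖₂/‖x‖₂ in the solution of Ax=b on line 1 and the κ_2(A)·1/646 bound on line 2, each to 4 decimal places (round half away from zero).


largest singular value 29/5, smallest 29/1915
κ = σ_max/σ_min = (29/5)/(29/1915) = 383.0000
κ_2(A)·‖δb‖/‖b‖ = 0.5929
solve Ax = b  →  x = [-0.2440 0.7592 0.3237]
‖b‖₂ = 3.6056 and ‖x‖₂ = 0.8606
with δb = [-0.0019 -0.0049 0.0018], A·Δx = δb → ‖Δx‖ = 0.3686
dividing the unrounded norms, ‖Δx‖/‖x‖ = 0.4282
tightness: 0.4282 against a bound of 0.5929 (unrounded ratio ≈ 0.7223)

0.4282
0.5929


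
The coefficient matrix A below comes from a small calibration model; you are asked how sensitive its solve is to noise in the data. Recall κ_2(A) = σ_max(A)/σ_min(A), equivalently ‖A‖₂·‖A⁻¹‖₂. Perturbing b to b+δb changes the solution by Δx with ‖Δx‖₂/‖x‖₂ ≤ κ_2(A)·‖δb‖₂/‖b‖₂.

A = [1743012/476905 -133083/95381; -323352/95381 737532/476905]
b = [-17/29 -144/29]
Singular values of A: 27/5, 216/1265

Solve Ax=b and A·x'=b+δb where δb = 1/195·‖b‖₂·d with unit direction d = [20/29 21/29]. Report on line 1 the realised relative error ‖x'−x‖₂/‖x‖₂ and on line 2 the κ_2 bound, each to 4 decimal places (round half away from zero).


0.0064
0.1622

σ_max = 27/5, σ_min = 216/1265
condition number: (27/5) ÷ (216/1265) = 31.6250
bound on ‖Δx‖/‖x‖: κ·ε = 31.6250·1/195 = 0.1622
solve Ax = b  →  x = [-8.4972 -21.8376]
2-norm of b is 5.0000; of x, 23.4325
with δb = [0.0177 0.0186], A·Δx = δb → ‖Δx‖ = 0.1502
dividing the unrounded norms, ‖Δx‖/‖x‖ = 0.0064
realised/bound (from unrounded values) ≈ 0.0395


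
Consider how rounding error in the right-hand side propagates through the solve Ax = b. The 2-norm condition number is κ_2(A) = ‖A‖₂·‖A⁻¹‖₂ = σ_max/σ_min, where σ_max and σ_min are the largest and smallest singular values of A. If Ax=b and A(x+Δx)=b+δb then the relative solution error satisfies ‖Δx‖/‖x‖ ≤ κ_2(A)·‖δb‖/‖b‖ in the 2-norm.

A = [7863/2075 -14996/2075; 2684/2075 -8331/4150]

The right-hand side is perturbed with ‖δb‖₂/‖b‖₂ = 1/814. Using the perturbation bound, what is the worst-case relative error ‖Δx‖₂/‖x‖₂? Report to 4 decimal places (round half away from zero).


AᵀA = [110449/6889 -206550/6889; -206550/6889 1550281/27556]; tr = 1992077/27556, det = 83521/27556
solving λ² − 1992077/27556·λ + 83521/27556 = 0 gives λ = 289/4, 289/6889
κ_2(A) = √(λ_max/λ_min) = √((289/4) / (289/6889)) = 41.5000
κ_2(A)·‖δb‖/‖b‖ = 0.0510

0.0510


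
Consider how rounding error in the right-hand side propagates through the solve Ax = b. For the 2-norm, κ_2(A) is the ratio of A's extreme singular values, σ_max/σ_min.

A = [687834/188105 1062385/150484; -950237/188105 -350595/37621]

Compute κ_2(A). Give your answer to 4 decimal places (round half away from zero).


110.6500

form AᵀA = [3237802277/83255273 12137281695/166510546; 12137281695/166510546 182078326625/1332084368] with trace 13757833121/78357904 and determinant 197262025/78357904
λ_max, λ_min = (13757833121/78357904 ± √189216144030013418241/6139961119273216)/2 = 2809/16, 70225/4897369
κ_2(A) = √(λ_max/λ_min) = √((2809/16) / (70225/4897369)) = 110.6500


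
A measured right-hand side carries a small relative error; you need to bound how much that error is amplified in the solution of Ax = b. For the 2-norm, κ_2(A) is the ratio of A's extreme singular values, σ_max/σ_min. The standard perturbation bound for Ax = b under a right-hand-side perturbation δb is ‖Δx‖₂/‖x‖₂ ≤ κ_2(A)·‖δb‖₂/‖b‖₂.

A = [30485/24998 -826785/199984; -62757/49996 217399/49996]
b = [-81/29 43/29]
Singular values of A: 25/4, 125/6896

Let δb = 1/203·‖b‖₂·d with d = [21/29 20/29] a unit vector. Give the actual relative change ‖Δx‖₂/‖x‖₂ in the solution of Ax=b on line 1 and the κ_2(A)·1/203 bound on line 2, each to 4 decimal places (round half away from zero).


σ_max = 25/4, σ_min = 125/6896
condition number: (25/4) ÷ (125/6896) = 344.8000
worst-case relative error ≤ 344.8000 × 1/203 = 1.6985
solve Ax = b  →  x = [-53.0957 -14.9862]
2-norm of b is 3.1623; of x, 55.1701
δb = ε·‖b‖·d = [0.0113 0.0107]; solving A·Δx = δb gives ‖Δx‖ = 0.8594
realised ‖Δx‖/‖x‖ = 0.0156
realised/bound (from unrounded values) ≈ 0.0092

0.0156
1.6985


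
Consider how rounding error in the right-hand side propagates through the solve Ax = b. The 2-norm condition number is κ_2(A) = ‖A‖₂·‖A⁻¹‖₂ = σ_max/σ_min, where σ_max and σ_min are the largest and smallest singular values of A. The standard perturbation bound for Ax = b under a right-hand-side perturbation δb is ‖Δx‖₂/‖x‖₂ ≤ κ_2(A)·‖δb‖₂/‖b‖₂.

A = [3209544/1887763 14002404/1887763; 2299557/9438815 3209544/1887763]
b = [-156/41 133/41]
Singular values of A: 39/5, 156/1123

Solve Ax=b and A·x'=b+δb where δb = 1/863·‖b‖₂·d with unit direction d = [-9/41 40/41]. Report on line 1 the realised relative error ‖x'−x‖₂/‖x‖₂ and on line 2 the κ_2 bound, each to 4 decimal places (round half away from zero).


0.0014
0.0651

from the listed singular values, σ₁ = 39/5, σ_n = 156/1123
κ = σ_max/σ_min = (39/5)/(156/1123) = 56.1500
worst-case relative error ≤ 56.1500 × 1/863 = 0.0651
solve Ax = b  →  x = [-28.1770 5.9456]
‖b‖ = 5.0000, ‖x‖ = 28.7974
re-solving with b+δb shifts x by Δx of norm 0.0417
realised ‖Δx‖/‖x‖ = 0.0014
so the bound overstates the realised error by a factor of ≈ 44.9240 (computed from the unrounded values)


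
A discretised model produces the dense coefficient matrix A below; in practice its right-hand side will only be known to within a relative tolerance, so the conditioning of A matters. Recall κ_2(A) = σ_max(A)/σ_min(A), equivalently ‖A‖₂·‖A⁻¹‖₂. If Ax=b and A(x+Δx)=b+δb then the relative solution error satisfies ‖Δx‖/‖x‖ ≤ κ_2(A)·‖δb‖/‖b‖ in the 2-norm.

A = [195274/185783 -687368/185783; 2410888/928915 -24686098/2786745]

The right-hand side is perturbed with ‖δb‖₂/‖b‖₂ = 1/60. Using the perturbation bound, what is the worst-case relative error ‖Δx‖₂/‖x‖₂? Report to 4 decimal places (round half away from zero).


M = AᵀA = [40033605476/5105817025 -411729584896/15317451075; -411729584896/15317451075 4234971935716/45952353225]. tr(M)=183810975400/1838094129, det(M)=156250000/1838094129
eigenvalues of AᵀA: λ = (tr ± √(tr²−4·det))/2 = 100, 1562500/1838094129
κ = σ_max/σ_min = 10/(1250/42873) = 342.9840
perturbation bound = 342.9840·1/60 = 5.7164

5.7164


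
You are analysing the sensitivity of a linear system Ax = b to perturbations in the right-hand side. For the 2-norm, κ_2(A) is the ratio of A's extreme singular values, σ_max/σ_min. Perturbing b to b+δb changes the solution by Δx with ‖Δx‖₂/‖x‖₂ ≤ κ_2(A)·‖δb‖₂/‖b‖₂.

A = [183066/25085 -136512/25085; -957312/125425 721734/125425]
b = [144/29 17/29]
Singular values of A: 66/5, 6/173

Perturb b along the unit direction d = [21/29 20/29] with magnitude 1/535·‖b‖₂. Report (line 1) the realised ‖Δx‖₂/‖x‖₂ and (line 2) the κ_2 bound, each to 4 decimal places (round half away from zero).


σ_max = 66/5, σ_min = 6/173
condition number: (66/5) ÷ (6/173) = 380.6000
bound on ‖Δx‖/‖x‖: κ·ε = 380.6000·1/535 = 0.7114
solve Ax = b  →  x = [69.3818 92.1303]
2-norm of b is 5.0000; of x, 115.3336
δb = ε·‖b‖·d = [0.0068 0.0064]; solving A·Δx = δb gives ‖Δx‖ = 0.2695
relative error = 0.0023
tightness: 0.0023 against a bound of 0.7114 (unrounded ratio ≈ 0.0033)

0.0023
0.7114


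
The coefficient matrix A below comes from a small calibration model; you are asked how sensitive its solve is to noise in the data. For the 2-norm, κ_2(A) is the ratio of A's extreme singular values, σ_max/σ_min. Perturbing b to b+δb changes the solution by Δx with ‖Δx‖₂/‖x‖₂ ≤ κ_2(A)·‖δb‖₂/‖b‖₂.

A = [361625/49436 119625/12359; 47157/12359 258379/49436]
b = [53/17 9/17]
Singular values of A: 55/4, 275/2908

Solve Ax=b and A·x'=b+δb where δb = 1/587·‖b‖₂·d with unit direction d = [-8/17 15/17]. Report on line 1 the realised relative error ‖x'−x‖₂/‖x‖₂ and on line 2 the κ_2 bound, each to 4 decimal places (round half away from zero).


from the listed singular values, σ₁ = 55/4, σ_n = 275/2908
κ_2(A) = (55/4) / (275/2908) = 145.4000
κ_2(A)·‖δb‖/‖b‖ = 0.2477
solve Ax = b  →  x = [8.5905 -6.1702]
2-norm of b is 3.1623; of x, 10.5768
with δb = [-0.0025 0.0048], A·Δx = δb → ‖Δx‖ = 0.0570
realised ‖Δx‖/‖x‖ = 0.0054
so the bound overstates the realised error by a factor of ≈ 45.9893 (computed from the unrounded values)

0.0054
0.2477


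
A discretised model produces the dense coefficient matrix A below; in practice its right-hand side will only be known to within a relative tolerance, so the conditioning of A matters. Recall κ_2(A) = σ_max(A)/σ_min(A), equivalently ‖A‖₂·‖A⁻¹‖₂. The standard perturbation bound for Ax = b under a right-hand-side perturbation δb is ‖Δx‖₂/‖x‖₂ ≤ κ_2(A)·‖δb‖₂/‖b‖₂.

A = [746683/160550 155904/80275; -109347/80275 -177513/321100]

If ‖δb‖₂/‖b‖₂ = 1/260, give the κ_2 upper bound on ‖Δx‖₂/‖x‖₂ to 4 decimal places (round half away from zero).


1.4250

AᵀA = [968580109/41242084 403571595/41242084; 403571595/41242084 672652449/164968336]; tr = 26905165/976144, det = 21609/3904576
λ_max, λ_min = (26905165/976144 ± √723866810181529/952857108736)/2 = 441/16, 49/244036
κ = σ_max/σ_min = (21/4)/(7/494) = 370.5000
κ_2(A)·‖δb‖/‖b‖ = 1.4250


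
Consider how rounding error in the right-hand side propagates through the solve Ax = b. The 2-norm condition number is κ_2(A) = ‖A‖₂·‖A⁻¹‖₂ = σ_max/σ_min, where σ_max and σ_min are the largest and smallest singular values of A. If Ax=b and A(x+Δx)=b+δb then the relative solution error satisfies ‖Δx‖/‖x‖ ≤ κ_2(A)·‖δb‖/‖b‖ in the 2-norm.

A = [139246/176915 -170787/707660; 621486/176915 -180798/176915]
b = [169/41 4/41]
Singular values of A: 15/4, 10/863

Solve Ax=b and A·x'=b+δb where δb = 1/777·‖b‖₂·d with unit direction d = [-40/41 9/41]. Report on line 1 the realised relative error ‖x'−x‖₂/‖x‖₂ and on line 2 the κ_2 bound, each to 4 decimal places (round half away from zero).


largest singular value 15/4, smallest 10/863
condition number: (15/4) ÷ (10/863) = 323.6250
perturbation bound = 323.6250·1/777 = 0.4165
solve Ax = b  →  x = [-96.4000 -331.4667]
‖b‖₂ = 4.1231 and ‖x‖₂ = 345.2001
δb = ε·‖b‖·d = [-0.0052 0.0012]; solving A·Δx = δb gives ‖Δx‖ = 0.4579
relative error = 0.0013
so the bound overstates the realised error by a factor of ≈ 313.9625 (computed from the unrounded values)

0.0013
0.4165


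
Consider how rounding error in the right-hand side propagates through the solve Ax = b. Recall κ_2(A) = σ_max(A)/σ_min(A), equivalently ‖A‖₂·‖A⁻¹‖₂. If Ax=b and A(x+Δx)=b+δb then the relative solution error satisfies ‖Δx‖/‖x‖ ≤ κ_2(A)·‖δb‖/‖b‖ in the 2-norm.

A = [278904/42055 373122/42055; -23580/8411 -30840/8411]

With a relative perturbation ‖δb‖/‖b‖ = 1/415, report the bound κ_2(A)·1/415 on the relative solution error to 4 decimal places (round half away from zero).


AᵀA = [542531664/10465225 723345552/10465225; 723345552/10465225 964483236/10465225]; tr = 60280596/418609, det = 129600/418609
eigenvalues of AᵀA: λ = (tr ± √(tr²−4·det))/2 = 144, 900/418609
κ = σ_max/σ_min = 12/(30/647) = 258.8000
κ_2(A)·‖δb‖/‖b‖ = 0.6236

0.6236


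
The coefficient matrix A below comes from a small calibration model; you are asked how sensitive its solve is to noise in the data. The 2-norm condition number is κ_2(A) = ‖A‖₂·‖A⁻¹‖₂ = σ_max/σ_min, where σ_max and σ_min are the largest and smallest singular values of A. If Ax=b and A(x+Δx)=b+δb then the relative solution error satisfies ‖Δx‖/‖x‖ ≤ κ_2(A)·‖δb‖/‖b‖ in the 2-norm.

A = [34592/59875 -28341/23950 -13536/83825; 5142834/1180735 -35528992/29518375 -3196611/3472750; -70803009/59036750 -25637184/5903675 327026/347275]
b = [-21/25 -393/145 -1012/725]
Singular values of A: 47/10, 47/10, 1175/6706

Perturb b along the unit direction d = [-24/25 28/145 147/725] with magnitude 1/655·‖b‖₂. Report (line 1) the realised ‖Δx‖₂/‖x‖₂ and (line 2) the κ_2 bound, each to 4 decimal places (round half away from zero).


0.0410
0.0410

σ_max = 47/10, σ_min = 1175/6706
κ_2(A) = (47/10) / (1175/6706) = 26.8240
bound on ‖Δx‖/‖x‖: κ·ε = 26.8240·1/655 = 0.0410
solve Ax = b  →  x = [-0.4806 0.4671 0.0596]
‖b‖ = 3.1623, ‖x‖ = 0.6728
re-solving with b+δb shifts x by Δx of norm 0.0276
dividing the unrounded norms, ‖Δx‖/‖x‖ = 0.0410
tightness: 0.0410 against a bound of 0.0410; the bound is attained (ratio 1)


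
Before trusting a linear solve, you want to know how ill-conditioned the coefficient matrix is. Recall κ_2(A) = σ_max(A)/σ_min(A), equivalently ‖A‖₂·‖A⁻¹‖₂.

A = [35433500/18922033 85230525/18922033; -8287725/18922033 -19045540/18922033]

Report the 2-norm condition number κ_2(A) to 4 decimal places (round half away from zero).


284.0080

M = AᵀA = [787756875625/212994249169 1890458064000/212994249169; 1890458064000/212994249169 4537165369225/212994249169]. tr(M)=31508415650/1260321001, det(M)=9765625/1260321001
eigenvalues of AᵀA: λ = (tr ± √(tr²−4·det))/2 = 25, 390625/1260321001
κ_2(A) = √(λ_max/λ_min) = √(25 / (390625/1260321001)) = 284.0080


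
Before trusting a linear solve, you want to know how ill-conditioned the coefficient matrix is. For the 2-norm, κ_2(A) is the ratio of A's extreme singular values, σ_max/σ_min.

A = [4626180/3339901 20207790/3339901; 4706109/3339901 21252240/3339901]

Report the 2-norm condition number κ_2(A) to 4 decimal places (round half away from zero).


AᵀA = [51782405841/13263898561 230083509960/13263898561; 230083509960/13263898561 1022606993700/13263898561]; tr = 639137061/7890481, det = 656100/7890481
eigenvalues of AᵀA: λ = (tr ± √(tr²−4·det))/2 = 81, 8100/7890481
σ_max=√81=9, σ_min=√(8100/7890481)=(90/2809) → κ = 280.9000

280.9000


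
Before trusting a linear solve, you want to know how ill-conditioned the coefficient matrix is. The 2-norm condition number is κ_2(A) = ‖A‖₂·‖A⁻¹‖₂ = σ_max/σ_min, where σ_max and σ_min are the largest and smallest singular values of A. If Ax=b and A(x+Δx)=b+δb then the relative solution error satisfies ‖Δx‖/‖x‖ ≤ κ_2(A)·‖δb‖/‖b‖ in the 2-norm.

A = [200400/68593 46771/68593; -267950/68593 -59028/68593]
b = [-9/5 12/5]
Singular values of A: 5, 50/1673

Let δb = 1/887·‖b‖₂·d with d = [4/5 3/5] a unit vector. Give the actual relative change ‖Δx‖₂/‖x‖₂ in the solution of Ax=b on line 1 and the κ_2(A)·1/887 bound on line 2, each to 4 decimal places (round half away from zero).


0.1886
0.1886

from the listed singular values, σ₁ = 5, σ_n = 50/1673
κ = σ_max/σ_min = 5/(50/1673) = 167.3000
worst-case relative error ≤ 167.3000 × 1/887 = 0.1886
solve Ax = b  →  x = [-0.5854 -0.1317]
‖b‖₂ = 3.0000 and ‖x‖₂ = 0.6000
Δx = A⁻¹·δb where δb = 1/887·3.0000·d; ‖Δx‖ = 0.1132
dividing the unrounded norms, ‖Δx‖/‖x‖ = 0.1886
realised/bound = 1 exactly: the bound is attained for this b and d


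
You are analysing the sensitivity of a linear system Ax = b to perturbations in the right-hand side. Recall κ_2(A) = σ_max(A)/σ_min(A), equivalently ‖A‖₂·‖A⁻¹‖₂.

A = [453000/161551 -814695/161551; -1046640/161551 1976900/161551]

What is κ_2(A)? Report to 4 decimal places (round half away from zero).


137.0625

M = AᵀA = [7696238400/154430329 -14426979000/154430329; -14426979000/154430329 27052435225/154430329]. tr(M)=120237625/534361, det(M)=1440000/534361
char-poly roots: 225 and 6400/534361
κ = σ_max/σ_min = 15/(80/731) = 137.0625


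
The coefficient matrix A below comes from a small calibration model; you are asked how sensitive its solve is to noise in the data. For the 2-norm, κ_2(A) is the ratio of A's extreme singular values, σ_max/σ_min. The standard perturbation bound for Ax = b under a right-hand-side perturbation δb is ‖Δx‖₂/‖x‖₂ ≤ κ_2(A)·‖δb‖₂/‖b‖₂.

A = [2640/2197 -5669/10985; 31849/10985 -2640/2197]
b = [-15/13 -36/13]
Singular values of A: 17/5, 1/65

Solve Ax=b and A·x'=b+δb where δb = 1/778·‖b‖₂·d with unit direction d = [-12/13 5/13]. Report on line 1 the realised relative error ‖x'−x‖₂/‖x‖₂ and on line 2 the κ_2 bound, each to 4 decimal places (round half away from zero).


σ_max = 17/5, σ_min = 1/65
κ_2(A) = (17/5) / (1/65) = 221.0000
κ_2(A)·‖δb‖/‖b‖ = 0.2841
solve Ax = b  →  x = [-0.8145 0.3394]
‖b‖ = 3.0000, ‖x‖ = 0.8824
δb = ε·‖b‖·d = [-0.0036 0.0015]; solving A·Δx = δb gives ‖Δx‖ = 0.2506
realised ‖Δx‖/‖x‖ = 0.2841
realised/bound = 1 exactly: the bound is attained for this b and d

0.2841
0.2841


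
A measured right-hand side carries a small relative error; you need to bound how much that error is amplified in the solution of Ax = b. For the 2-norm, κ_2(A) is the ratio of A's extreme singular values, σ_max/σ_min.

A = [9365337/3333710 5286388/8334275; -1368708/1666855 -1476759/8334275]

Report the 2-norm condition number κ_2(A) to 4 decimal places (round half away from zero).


390.2880

M = AᵀA = [3808119339225/444544894564 214205235390/111136223641; 214205235390/111136223641 48202744369/111136223641]. tr(M)=2380089421/264452644, det(M)=140625/264452644
eigenvalues of AᵀA: λ = (tr ± √(tr²−4·det))/2 = 9, 15625/264452644
so κ_2 = √(9 / (15625/264452644)) = 390.2880


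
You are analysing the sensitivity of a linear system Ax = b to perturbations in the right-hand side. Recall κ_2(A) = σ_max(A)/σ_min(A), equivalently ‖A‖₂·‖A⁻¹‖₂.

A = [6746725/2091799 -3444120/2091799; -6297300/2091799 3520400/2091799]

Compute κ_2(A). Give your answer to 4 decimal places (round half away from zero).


53.0375

M = AᵀA = [101277390625/5202881161 -53989947000/5202881161; -53989947000/5202881161 28840878400/5202881161]. tr(M)=450236225/18003049, det(M)=4000000/18003049
solving λ² − 450236225/18003049·λ + 4000000/18003049 = 0 gives λ = 25, 160000/18003049
κ = σ_max/σ_min = 5/(400/4243) = 53.0375
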